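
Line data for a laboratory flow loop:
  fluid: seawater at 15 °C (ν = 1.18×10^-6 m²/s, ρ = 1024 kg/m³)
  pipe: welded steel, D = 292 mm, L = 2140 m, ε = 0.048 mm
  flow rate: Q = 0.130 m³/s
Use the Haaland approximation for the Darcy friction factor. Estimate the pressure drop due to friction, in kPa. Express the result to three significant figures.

Δp ≈ 212 kPa

V = 4Q/(πD²) = 4·0.130/(π·0.292²) = 1.941 m/s
Re = VD/ν = 1.941·0.292/1.18×10^-6 = 4.80×10^5 → turbulent
ε/D = 0.048/292 = 1.64×10^-4
Haaland: f = 0.01500
h_f = f(L/D)V²/(2g) = 0.01500·(2140/0.292)·1.941²/(2·9.81) = 21.12 m
Δp = ρg·h_f = 1024·9.81·21.12 = 212.1 kPa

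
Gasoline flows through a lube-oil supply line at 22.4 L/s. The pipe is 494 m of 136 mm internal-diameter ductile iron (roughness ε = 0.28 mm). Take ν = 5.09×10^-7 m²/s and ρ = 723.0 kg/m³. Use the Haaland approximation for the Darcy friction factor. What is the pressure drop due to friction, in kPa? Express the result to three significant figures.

Δp ≈ 75.0 kPa

V = 4Q/(πD²) = 4·0.0224/(π·0.136²) = 1.542 m/s
Re = VD/ν = 1.542·0.136/5.09×10^-7 = 4.12×10^5 → turbulent
ε/D = 0.28/136 = 0.00206
Haaland: f = 0.02403
h_f = f(L/D)V²/(2g) = 0.02403·(494/0.136)·1.542²/(2·9.81) = 10.58 m
Δp = ρg·h_f = 723.0·9.81·10.58 = 75.03 kPa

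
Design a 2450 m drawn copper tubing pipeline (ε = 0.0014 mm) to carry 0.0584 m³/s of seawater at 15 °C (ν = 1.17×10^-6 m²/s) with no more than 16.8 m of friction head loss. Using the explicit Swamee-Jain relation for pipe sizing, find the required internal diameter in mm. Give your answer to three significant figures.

Swamee-Jain (Type III): D = 0.66·[ε^1.25·(LQ²/(gh_f))^4.75 + ν·Q^9.4·(L/(gh_f))^5.2]^0.04
LQ²/(gh_f) = 0.05070; L/(gh_f) = 14.87
Term 1 = ε^1.25·(…)^4.75 = 3.40×10^-14; Term 2 = ν·Q^9.4·(…)^5.2 = 3.70×10^-12
D = 0.66·(3.40×10^-14 + 3.70×10^-12)^0.04 = 0.2304 m = 230 mm
Check: V = 1.40 m/s, Re = 2.76×10^5, f = 0.01467, h_f = 15.6 m ≈ 16.8 m ✓

D ≈ 230 mm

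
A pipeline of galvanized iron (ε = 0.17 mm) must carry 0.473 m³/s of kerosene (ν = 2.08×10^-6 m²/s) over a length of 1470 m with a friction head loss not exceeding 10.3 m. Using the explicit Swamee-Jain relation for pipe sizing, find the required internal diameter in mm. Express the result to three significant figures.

D ≈ 542 mm

Swamee-Jain (Type III): D = 0.66·[ε^1.25·(LQ²/(gh_f))^4.75 + ν·Q^9.4·(L/(gh_f))^5.2]^0.04
LQ²/(gh_f) = 3.255; L/(gh_f) = 14.55
Term 1 = ε^1.25·(…)^4.75 = 0.00528; Term 2 = ν·Q^9.4·(…)^5.2 = 0.00203
D = 0.66·(0.00528 + 0.00203)^0.04 = 0.5421 m = 542 mm
Check: V = 2.05 m/s, Re = 5.34×10^5, f = 0.01641, h_f = 9.52 m ≈ 10.3 m ✓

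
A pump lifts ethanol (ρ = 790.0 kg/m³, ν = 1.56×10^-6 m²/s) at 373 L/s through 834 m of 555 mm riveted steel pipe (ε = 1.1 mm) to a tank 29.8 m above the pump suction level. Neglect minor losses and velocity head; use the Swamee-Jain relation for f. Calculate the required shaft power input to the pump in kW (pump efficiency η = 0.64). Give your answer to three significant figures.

P_shaft ≈ 154 kW

V = 4Q/(πD²) = 1.542 m/s; Re = 5.49×10^5; ε/D = 0.00198; f = 0.02381
h_f = f(L/D)V²/2g = 4.335 m
Total head H = z + h_f = 29.8 + 4.335 = 34.13 m
P_hyd = ρgQH = 790.0·9.81·0.373·34.13 = 98.67 kW
P_shaft = P_hyd/η = 98.67/0.64 = 154.2 kW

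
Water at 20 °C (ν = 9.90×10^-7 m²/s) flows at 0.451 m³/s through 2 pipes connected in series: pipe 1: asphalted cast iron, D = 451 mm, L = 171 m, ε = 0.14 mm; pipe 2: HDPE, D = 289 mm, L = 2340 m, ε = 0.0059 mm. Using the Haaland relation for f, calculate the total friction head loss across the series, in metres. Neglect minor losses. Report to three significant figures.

Pipe 1: V = 2.823 m/s, Re = 1.29×10^6, ε/D = 3.10×10^-4, f = 0.01557, h_1 = f(L/D)V²/2g = 2.397 m
Pipe 2: V = 6.875 m/s, Re = 2.01×10^6, ε/D = 2.04×10^-5, f = 0.01095, h_2 = f(L/D)V²/2g = 213.5 m
Series → Q common, losses add: H = Σh = 215.9 m

H ≈ 216 m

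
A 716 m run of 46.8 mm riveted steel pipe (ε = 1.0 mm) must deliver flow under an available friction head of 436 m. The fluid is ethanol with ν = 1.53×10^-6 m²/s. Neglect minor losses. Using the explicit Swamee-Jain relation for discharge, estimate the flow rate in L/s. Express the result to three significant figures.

Swamee-Jain (Type II): Q = -0.965·√(gD⁵h_f/L)·ln[ε/(3.7D) + √(3.17ν²L/(gD³h_f))]
√(gD⁵h_f/L) = √(9.81·0.0468⁵·436/716) = 0.001158
ε/(3.7D) = 0.00578; √(3.17ν²L/(gD³h_f)) = 1.10×10^-4
Q = -0.965·0.001158·ln(0.005885) = 0.005739 m³/s
Check: V = 3.34 m/s, Re = 1.02×10^5, f = 0.05049, h_f = 438 m ≈ 436 m ✓

Q ≈ 5.74 L/s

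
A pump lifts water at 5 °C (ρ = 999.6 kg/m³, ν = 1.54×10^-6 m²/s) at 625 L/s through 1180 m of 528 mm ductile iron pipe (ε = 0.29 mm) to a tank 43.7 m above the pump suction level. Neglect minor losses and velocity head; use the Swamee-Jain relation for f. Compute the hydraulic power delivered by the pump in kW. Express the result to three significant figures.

V = 4Q/(πD²) = 2.854 m/s; Re = 9.79×10^5; ε/D = 5.49×10^-4; f = 0.01764
h_f = f(L/D)V²/2g = 16.37 m
Total head H = z + h_f = 43.7 + 16.37 = 60.07 m
P_hyd = ρgQH = 999.6·9.81·0.625·60.07 = 368.1 kW

P_hyd ≈ 368 kW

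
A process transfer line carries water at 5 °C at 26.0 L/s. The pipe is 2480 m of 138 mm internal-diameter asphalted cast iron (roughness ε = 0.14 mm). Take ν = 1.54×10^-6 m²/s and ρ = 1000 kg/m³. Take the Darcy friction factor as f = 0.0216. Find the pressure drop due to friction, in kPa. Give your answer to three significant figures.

V = 4Q/(πD²) = 4·0.0260/(π·0.138²) = 1.738 m/s
h_f = f(L/D)V²/(2g) = 0.02160·(2480/0.138)·1.738²/(2·9.81) = 59.78 m
Δp = ρg·h_f = 1000·9.81·59.78 = 586.5 kPa

Δp ≈ 586 kPa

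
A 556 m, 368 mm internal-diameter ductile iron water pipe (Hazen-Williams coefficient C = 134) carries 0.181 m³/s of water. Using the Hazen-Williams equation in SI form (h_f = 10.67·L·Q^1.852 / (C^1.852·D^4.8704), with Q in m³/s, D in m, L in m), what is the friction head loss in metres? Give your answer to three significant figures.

h_f ≈ 3.75 m

h_f = 10.67·556·0.181^1.852 / (134^1.852·0.368^4.8704) = 3.746 m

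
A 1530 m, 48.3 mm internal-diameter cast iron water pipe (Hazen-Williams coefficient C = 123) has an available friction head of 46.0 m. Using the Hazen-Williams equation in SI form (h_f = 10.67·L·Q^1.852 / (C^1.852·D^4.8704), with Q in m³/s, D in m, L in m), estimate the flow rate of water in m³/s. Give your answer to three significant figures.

Q ≈ 0.00179 m³/s

Rearranging: Q = [h_f·C^1.852·D^4.8704 / (10.67·L)]^(1/1.852)
Q = [46.0·123^1.852·0.0483^4.8704 / (10.67·1530)]^0.540 = 0.001786 m³/s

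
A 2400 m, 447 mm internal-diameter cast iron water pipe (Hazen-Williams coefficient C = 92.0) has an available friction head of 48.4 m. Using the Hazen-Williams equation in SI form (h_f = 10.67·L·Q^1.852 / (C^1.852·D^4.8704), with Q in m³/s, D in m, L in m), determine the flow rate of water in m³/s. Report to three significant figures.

Q ≈ 0.375 m³/s

Rearranging: Q = [h_f·C^1.852·D^4.8704 / (10.67·L)]^(1/1.852)
Q = [48.4·92.0^1.852·0.447^4.8704 / (10.67·2400)]^0.540 = 0.3746 m³/s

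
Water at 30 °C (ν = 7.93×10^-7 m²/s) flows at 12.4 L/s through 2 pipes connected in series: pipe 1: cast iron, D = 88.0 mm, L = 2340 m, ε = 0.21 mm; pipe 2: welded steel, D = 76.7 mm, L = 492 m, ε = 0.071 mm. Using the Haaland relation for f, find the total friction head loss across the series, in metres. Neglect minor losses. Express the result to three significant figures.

H ≈ 190 m

Pipe 1: V = 2.039 m/s, Re = 2.26×10^5, ε/D = 0.00239, f = 0.02523, h_1 = f(L/D)V²/2g = 142.1 m
Pipe 2: V = 2.684 m/s, Re = 2.60×10^5, ε/D = 9.26×10^-4, f = 0.02033, h_2 = f(L/D)V²/2g = 47.88 m
Series → Q common, losses add: H = Σh = 190.0 m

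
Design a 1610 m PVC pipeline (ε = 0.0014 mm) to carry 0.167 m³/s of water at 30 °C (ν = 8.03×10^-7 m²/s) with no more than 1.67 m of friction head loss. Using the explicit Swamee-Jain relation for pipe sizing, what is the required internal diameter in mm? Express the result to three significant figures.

D ≈ 499 mm

Swamee-Jain (Type III): D = 0.66·[ε^1.25·(LQ²/(gh_f))^4.75 + ν·Q^9.4·(L/(gh_f))^5.2]^0.04
LQ²/(gh_f) = 2.741; L/(gh_f) = 98.27
Term 1 = ε^1.25·(…)^4.75 = 5.79×10^-6; Term 2 = ν·Q^9.4·(…)^5.2 = 9.10×10^-4
D = 0.66·(5.79×10^-6 + 9.10×10^-4)^0.04 = 0.4989 m = 499 mm
Check: V = 0.854 m/s, Re = 5.31×10^5, f = 0.01300, h_f = 1.56 m ≈ 1.67 m ✓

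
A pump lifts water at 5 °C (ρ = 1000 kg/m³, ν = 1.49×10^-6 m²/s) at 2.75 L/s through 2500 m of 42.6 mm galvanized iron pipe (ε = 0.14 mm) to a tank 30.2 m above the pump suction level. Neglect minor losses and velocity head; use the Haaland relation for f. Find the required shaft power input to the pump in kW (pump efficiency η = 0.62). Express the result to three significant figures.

V = 4Q/(πD²) = 1.929 m/s; Re = 5.52×10^4; ε/D = 0.00329; f = 0.02884
h_f = f(L/D)V²/2g = 321.1 m
Total head H = z + h_f = 30.2 + 321.1 = 351.3 m
P_hyd = ρgQH = 1000·9.81·0.00275·351.3 = 9.477 kW
P_shaft = P_hyd/η = 9.477/0.62 = 15.29 kW

P_shaft ≈ 15.3 kW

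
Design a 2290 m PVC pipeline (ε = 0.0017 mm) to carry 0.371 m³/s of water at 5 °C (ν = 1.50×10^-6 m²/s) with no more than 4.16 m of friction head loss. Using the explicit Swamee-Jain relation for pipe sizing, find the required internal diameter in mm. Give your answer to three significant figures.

D ≈ 615 mm

Swamee-Jain (Type III): D = 0.66·[ε^1.25·(LQ²/(gh_f))^4.75 + ν·Q^9.4·(L/(gh_f))^5.2]^0.04
LQ²/(gh_f) = 7.724; L/(gh_f) = 56.11
Term 1 = ε^1.25·(…)^4.75 = 0.00101; Term 2 = ν·Q^9.4·(…)^5.2 = 0.167
D = 0.66·(0.00101 + 0.167)^0.04 = 0.6146 m = 615 mm
Check: V = 1.25 m/s, Re = 5.12×10^5, f = 0.01308, h_f = 3.88 m ≈ 4.16 m ✓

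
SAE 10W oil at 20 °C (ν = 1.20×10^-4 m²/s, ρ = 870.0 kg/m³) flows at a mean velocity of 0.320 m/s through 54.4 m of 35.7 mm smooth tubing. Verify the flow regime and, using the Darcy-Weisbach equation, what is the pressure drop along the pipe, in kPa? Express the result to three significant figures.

Re = VD/ν = 0.320·0.03570/1.20×10^-4 = 95.2 → laminar (Re < 2300)
f = 64/Re = 0.6723
h_f = f(L/D)V²/(2g) = 0.6723·(54.4/0.03570)·0.320²/(2·9.81) = 5.347 m
Δp = ρg·h_f = 870.0·9.81·5.347 = 45.63 kPa

Δp ≈ 45.6 kPa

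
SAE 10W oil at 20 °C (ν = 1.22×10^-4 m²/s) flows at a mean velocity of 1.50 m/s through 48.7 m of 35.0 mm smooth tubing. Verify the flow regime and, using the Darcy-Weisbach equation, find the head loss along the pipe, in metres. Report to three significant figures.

Re = VD/ν = 1.50·0.03500/1.22×10^-4 = 430 → laminar (Re < 2300)
f = 64/Re = 0.1487
h_f = f(L/D)V²/(2g) = 0.1487·(48.7/0.03500)·1.50²/(2·9.81) = 23.73 m

h_f ≈ 23.7 m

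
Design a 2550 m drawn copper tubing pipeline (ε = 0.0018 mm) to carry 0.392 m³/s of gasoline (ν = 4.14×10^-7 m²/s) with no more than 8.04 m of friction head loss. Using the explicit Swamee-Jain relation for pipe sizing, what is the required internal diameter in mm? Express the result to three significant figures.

Swamee-Jain (Type III): D = 0.66·[ε^1.25·(LQ²/(gh_f))^4.75 + ν·Q^9.4·(L/(gh_f))^5.2]^0.04
LQ²/(gh_f) = 4.968; L/(gh_f) = 32.33
Term 1 = ε^1.25·(…)^4.75 = 1.34×10^-4; Term 2 = ν·Q^9.4·(…)^5.2 = 0.00440
D = 0.66·(1.34×10^-4 + 0.00440)^0.04 = 0.5319 m = 532 mm
Check: V = 1.76 m/s, Re = 2.27×10^6, f = 0.01030, h_f = 7.84 m ≈ 8.04 m ✓

D ≈ 532 mm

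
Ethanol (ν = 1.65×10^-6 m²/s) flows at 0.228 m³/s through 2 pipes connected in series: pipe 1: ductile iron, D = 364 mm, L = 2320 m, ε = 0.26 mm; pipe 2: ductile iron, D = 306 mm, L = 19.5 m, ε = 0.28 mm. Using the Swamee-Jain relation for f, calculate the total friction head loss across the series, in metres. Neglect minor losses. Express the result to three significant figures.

H ≈ 30.3 m

Pipe 1: V = 2.191 m/s, Re = 4.83×10^5, ε/D = 7.14×10^-4, f = 0.01902, h_1 = f(L/D)V²/2g = 29.66 m
Pipe 2: V = 3.100 m/s, Re = 5.75×10^5, ε/D = 9.15×10^-4, f = 0.01989, h_2 = f(L/D)V²/2g = 0.6209 m
Series → Q common, losses add: H = Σh = 30.29 m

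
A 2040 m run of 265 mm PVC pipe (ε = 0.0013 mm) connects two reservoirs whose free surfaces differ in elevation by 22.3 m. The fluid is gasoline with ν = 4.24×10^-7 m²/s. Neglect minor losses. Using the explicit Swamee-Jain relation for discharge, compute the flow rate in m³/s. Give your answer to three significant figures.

Q ≈ 0.125 m³/s

Swamee-Jain (Type II): Q = -0.965·√(gD⁵h_f/L)·ln[ε/(3.7D) + √(3.17ν²L/(gD³h_f))]
√(gD⁵h_f/L) = √(9.81·0.265⁵·22.3/2040) = 0.01184
ε/(3.7D) = 1.33×10^-6; √(3.17ν²L/(gD³h_f)) = 1.69×10^-5
Q = -0.965·0.01184·ln(1.822×10^-5) = 0.1247 m³/s
Check: V = 2.26 m/s, Re = 1.41×10^6, f = 0.01111, h_f = 22.3 m ≈ 22.3 m ✓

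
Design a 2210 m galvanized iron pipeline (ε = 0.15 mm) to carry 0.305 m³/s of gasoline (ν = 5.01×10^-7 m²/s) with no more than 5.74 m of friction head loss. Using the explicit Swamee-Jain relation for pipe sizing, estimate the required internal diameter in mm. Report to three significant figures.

D ≈ 547 mm

Swamee-Jain (Type III): D = 0.66·[ε^1.25·(LQ²/(gh_f))^4.75 + ν·Q^9.4·(L/(gh_f))^5.2]^0.04
LQ²/(gh_f) = 3.651; L/(gh_f) = 39.25
Term 1 = ε^1.25·(…)^4.75 = 0.00779; Term 2 = ν·Q^9.4·(…)^5.2 = 0.00138
D = 0.66·(0.00779 + 0.00138)^0.04 = 0.5471 m = 547 mm
Check: V = 1.30 m/s, Re = 1.42×10^6, f = 0.01530, h_f = 5.30 m ≈ 5.74 m ✓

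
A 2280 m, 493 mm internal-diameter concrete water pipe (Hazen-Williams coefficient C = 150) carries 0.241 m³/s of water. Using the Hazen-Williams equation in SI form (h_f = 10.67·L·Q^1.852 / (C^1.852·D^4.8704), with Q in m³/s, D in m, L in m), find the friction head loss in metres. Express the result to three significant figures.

h_f = 10.67·2280·0.241^1.852 / (150^1.852·0.493^4.8704) = 5.098 m

h_f ≈ 5.10 m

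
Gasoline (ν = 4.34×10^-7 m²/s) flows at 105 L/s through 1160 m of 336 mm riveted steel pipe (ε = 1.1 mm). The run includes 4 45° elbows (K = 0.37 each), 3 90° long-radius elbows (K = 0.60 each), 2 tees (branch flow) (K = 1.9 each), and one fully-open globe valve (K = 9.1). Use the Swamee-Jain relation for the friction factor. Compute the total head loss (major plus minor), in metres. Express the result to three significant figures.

V = 4Q/(πD²) = 1.184 m/s; V²/2g = 0.07147 m
Re = 9.17×10^5, ε/D = 0.00327 → f = 0.02703 (Swamee-Jain)
Major: h_f = f(L/D)·V²/2g = 0.02703·3452·0.07147 = 6.670 m
Minor: ΣK = 16.2; h_m = ΣK·V²/2g = 1.156 m
Total H_L = 6.670 + 1.156 = 7.826 m

H_L ≈ 7.83 m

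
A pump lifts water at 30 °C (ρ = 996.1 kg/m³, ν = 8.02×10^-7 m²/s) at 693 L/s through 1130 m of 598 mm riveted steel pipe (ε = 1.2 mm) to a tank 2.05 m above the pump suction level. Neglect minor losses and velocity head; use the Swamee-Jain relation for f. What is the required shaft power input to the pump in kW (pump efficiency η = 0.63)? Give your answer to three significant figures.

V = 4Q/(πD²) = 2.467 m/s; Re = 1.84×10^6; ε/D = 0.00201; f = 0.02359
h_f = f(L/D)V²/2g = 13.83 m
Total head H = z + h_f = 2.05 + 13.83 = 15.88 m
P_hyd = ρgQH = 996.1·9.81·0.693·15.88 = 107.6 kW
P_shaft = P_hyd/η = 107.6/0.63 = 170.7 kW

P_shaft ≈ 171 kW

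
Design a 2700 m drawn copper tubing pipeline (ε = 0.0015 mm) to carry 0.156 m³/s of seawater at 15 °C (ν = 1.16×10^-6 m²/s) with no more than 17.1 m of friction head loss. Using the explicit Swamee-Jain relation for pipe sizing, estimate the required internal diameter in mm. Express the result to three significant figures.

Swamee-Jain (Type III): D = 0.66·[ε^1.25·(LQ²/(gh_f))^4.75 + ν·Q^9.4·(L/(gh_f))^5.2]^0.04
LQ²/(gh_f) = 0.3917; L/(gh_f) = 16.10
Term 1 = ε^1.25·(…)^4.75 = 6.12×10^-10; Term 2 = ν·Q^9.4·(…)^5.2 = 5.68×10^-8
D = 0.66·(6.12×10^-10 + 5.68×10^-8)^0.04 = 0.3388 m = 339 mm
Check: V = 1.73 m/s, Re = 5.05×10^5, f = 0.01314, h_f = 16.0 m ≈ 17.1 m ✓

D ≈ 339 mm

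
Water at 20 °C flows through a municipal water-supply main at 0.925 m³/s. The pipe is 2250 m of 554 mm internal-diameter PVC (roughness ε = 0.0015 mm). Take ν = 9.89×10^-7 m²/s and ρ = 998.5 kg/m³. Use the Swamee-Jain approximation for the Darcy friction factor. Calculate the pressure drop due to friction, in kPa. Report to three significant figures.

Δp ≈ 309 kPa

V = 4Q/(πD²) = 4·0.925/(π·0.554²) = 3.837 m/s
Re = VD/ν = 3.837·0.554/9.89×10^-7 = 2.15×10^6 → turbulent
ε/D = 0.0015/554 = 2.71×10^-6
Swamee-Jain: f = 0.01036
h_f = f(L/D)V²/(2g) = 0.01036·(2250/0.554)·3.837²/(2·9.81) = 31.57 m
Δp = ρg·h_f = 998.5·9.81·31.57 = 309.2 kPa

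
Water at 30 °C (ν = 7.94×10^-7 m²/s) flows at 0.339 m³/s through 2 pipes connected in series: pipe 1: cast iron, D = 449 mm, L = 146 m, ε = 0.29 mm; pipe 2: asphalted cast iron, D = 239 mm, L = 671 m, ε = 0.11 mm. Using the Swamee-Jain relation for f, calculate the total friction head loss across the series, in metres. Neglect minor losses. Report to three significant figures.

Pipe 1: V = 2.141 m/s, Re = 1.21×10^6, ε/D = 6.46×10^-4, f = 0.01814, h_1 = f(L/D)V²/2g = 1.378 m
Pipe 2: V = 7.556 m/s, Re = 2.27×10^6, ε/D = 4.60×10^-4, f = 0.01670, h_2 = f(L/D)V²/2g = 136.5 m
Series → Q common, losses add: H = Σh = 137.9 m

H ≈ 138 m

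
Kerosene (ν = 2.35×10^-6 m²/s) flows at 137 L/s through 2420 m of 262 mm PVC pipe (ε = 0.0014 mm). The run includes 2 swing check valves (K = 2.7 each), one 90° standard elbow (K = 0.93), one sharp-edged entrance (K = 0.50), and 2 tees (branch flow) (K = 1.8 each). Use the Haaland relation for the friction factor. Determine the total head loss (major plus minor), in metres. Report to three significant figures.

V = 4Q/(πD²) = 2.541 m/s; V²/2g = 0.3291 m
Re = 2.83×10^5, ε/D = 5.34×10^-6 → f = 0.01454 (Haaland)
Major: h_f = f(L/D)·V²/2g = 0.01454·9237·0.3291 = 44.20 m
Minor: ΣK = 10.4; h_m = ΣK·V²/2g = 3.433 m
Total H_L = 44.20 + 3.433 = 47.63 m

H_L ≈ 47.6 m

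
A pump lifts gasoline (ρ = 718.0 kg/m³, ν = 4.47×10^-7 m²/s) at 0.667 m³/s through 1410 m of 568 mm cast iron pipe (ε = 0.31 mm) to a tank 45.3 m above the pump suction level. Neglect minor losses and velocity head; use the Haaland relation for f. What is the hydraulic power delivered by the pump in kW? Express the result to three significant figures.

P_hyd ≈ 284 kW

V = 4Q/(πD²) = 2.632 m/s; Re = 3.34×10^6; ε/D = 5.46×10^-4; f = 0.01719
h_f = f(L/D)V²/2g = 15.07 m
Total head H = z + h_f = 45.3 + 15.07 = 60.37 m
P_hyd = ρgQH = 718.0·9.81·0.667·60.37 = 283.6 kW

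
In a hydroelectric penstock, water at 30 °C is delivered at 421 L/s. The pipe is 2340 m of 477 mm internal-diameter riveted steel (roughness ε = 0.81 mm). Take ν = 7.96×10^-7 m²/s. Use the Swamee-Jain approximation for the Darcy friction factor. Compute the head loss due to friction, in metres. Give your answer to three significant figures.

V = 4Q/(πD²) = 4·0.421/(π·0.477²) = 2.356 m/s
Re = VD/ν = 2.356·0.477/7.96×10^-7 = 1.41×10^6 → turbulent
ε/D = 0.81/477 = 0.00170
Swamee-Jain: f = 0.02264
h_f = f(L/D)V²/(2g) = 0.02264·(2340/0.477)·2.356²/(2·9.81) = 31.43 m

h_f ≈ 31.4 m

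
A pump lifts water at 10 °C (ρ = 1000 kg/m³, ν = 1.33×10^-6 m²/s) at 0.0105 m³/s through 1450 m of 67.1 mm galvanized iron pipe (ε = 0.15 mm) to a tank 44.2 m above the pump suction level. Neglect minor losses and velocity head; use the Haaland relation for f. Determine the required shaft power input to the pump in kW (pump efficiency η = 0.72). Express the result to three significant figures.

V = 4Q/(πD²) = 2.969 m/s; Re = 1.50×10^5; ε/D = 0.00224; f = 0.02514
h_f = f(L/D)V²/2g = 244.1 m
Total head H = z + h_f = 44.2 + 244.1 = 288.3 m
P_hyd = ρgQH = 1000·9.81·0.0105·288.3 = 29.70 kW
P_shaft = P_hyd/η = 29.70/0.72 = 41.25 kW

P_shaft ≈ 41.2 kW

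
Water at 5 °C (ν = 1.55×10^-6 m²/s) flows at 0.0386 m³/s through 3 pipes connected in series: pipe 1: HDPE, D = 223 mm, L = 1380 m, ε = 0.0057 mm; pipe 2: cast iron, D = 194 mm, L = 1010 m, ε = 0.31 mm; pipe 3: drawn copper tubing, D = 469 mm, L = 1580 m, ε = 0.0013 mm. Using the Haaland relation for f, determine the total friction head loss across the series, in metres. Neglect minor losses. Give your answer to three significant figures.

H ≈ 15.8 m

Pipe 1: V = 0.9883 m/s, Re = 1.42×10^5, ε/D = 2.56×10^-5, f = 0.01671, h_1 = f(L/D)V²/2g = 5.148 m
Pipe 2: V = 1.306 m/s, Re = 1.63×10^5, ε/D = 0.00160, f = 0.02323, h_2 = f(L/D)V²/2g = 10.51 m
Pipe 3: V = 0.2234 m/s, Re = 6.76×10^4, ε/D = 2.77×10^-6, f = 0.01938, h_3 = f(L/D)V²/2g = 0.1661 m
Series → Q common, losses add: H = Σh = 15.83 m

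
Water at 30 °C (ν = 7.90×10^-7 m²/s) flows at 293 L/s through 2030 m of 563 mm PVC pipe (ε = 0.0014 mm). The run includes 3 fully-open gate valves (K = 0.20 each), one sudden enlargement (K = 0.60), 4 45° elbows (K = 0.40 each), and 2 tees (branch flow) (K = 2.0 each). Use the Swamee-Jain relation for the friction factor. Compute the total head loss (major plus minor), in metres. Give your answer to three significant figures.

H_L ≈ 3.54 m

V = 4Q/(πD²) = 1.177 m/s; V²/2g = 0.07060 m
Re = 8.39×10^5, ε/D = 2.49×10^-6 → f = 0.01201 (Swamee-Jain)
Major: h_f = f(L/D)·V²/2g = 0.01201·3606·0.07060 = 3.059 m
Minor: ΣK = 6.80; h_m = ΣK·V²/2g = 0.4801 m
Total H_L = 3.059 + 0.4801 = 3.539 m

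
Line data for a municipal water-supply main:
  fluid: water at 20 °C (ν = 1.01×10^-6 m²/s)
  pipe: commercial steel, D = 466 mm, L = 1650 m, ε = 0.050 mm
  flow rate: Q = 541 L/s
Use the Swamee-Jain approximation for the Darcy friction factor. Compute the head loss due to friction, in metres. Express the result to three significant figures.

V = 4Q/(πD²) = 4·0.541/(π·0.466²) = 3.172 m/s
Re = VD/ν = 3.172·0.466/1.01×10^-6 = 1.46×10^6 → turbulent
ε/D = 0.050/466 = 1.07×10^-4
Swamee-Jain: f = 0.01324
h_f = f(L/D)V²/(2g) = 0.01324·(1650/0.466)·3.172²/(2·9.81) = 24.05 m

h_f ≈ 24.0 m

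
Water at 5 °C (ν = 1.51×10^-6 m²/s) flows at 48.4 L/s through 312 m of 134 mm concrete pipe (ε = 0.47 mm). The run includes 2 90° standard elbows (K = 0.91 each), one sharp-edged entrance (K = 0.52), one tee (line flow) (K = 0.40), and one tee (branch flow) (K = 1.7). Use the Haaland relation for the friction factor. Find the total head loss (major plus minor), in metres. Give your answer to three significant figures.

V = 4Q/(πD²) = 3.432 m/s; V²/2g = 0.6003 m
Re = 3.05×10^5, ε/D = 0.00351 → f = 0.02777 (Haaland)
Major: h_f = f(L/D)·V²/2g = 0.02777·2328·0.6003 = 38.81 m
Minor: ΣK = 4.44; h_m = ΣK·V²/2g = 2.665 m
Total H_L = 38.81 + 2.665 = 41.48 m

H_L ≈ 41.5 m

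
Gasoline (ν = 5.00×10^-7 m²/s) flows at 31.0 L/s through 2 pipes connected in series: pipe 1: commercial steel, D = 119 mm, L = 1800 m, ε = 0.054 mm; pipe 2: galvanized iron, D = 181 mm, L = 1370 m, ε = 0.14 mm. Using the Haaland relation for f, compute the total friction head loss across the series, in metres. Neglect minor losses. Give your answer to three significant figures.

H ≈ 113 m

Pipe 1: V = 2.787 m/s, Re = 6.63×10^5, ε/D = 4.54×10^-4, f = 0.01707, h_1 = f(L/D)V²/2g = 102.2 m
Pipe 2: V = 1.205 m/s, Re = 4.36×10^5, ε/D = 7.73×10^-4, f = 0.01921, h_2 = f(L/D)V²/2g = 10.76 m
Series → Q common, losses add: H = Σh = 113.0 m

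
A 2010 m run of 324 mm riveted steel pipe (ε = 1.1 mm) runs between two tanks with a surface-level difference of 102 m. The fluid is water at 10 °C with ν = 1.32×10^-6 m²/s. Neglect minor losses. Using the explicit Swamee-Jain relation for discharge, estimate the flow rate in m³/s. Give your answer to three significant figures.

Q ≈ 0.284 m³/s

Swamee-Jain (Type II): Q = -0.965·√(gD⁵h_f/L)·ln[ε/(3.7D) + √(3.17ν²L/(gD³h_f))]
√(gD⁵h_f/L) = √(9.81·0.324⁵·102/2010) = 0.04216
ε/(3.7D) = 9.18×10^-4; √(3.17ν²L/(gD³h_f)) = 1.81×10^-5
Q = -0.965·0.04216·ln(9.356×10^-4) = 0.2837 m³/s
Check: V = 3.44 m/s, Re = 8.45×10^5, f = 0.02732, h_f = 102 m ≈ 102 m ✓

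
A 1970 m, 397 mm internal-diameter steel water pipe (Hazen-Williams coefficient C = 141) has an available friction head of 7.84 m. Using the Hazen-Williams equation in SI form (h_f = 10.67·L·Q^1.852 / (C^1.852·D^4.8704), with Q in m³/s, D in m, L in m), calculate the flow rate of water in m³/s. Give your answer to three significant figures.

Rearranging: Q = [h_f·C^1.852·D^4.8704 / (10.67·L)]^(1/1.852)
Q = [7.84·141^1.852·0.397^4.8704 / (10.67·1970)]^0.540 = 0.1750 m³/s

Q ≈ 0.175 m³/s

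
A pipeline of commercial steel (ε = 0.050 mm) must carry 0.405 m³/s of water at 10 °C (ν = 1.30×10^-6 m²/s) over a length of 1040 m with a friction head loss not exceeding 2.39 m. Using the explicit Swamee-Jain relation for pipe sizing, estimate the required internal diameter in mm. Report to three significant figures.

D ≈ 612 mm

Swamee-Jain (Type III): D = 0.66·[ε^1.25·(LQ²/(gh_f))^4.75 + ν·Q^9.4·(L/(gh_f))^5.2]^0.04
LQ²/(gh_f) = 7.276; L/(gh_f) = 44.36
Term 1 = ε^1.25·(…)^4.75 = 0.0522; Term 2 = ν·Q^9.4·(…)^5.2 = 0.0973
D = 0.66·(0.0522 + 0.0973)^0.04 = 0.6117 m = 612 mm
Check: V = 1.38 m/s, Re = 6.48×10^5, f = 0.01382, h_f = 2.27 m ≈ 2.39 m ✓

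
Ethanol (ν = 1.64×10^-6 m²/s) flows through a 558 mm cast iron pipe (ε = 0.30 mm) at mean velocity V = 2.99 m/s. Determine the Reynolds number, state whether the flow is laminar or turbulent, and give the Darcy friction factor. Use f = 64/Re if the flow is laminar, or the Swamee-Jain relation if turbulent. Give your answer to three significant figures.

Re ≈ 1.02×10^6; turbulent; f ≈ 0.0175

Re = VD/ν = 2.990·0.558/1.64×10^-6 = 1.02×10^6
Re > 4000 → turbulent; ε/D = 5.38×10^-4
Swamee-Jain: f = 0.01754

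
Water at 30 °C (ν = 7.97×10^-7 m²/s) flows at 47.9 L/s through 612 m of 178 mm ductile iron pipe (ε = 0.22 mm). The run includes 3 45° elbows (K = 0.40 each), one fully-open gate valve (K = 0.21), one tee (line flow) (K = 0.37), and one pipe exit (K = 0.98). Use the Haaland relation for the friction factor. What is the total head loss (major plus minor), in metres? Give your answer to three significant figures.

V = 4Q/(πD²) = 1.925 m/s; V²/2g = 0.1888 m
Re = 4.30×10^5, ε/D = 0.00124 → f = 0.02125 (Haaland)
Major: h_f = f(L/D)·V²/2g = 0.02125·3438·0.1888 = 13.80 m
Minor: ΣK = 2.76; h_m = ΣK·V²/2g = 0.5212 m
Total H_L = 13.80 + 0.5212 = 14.32 m

H_L ≈ 14.3 m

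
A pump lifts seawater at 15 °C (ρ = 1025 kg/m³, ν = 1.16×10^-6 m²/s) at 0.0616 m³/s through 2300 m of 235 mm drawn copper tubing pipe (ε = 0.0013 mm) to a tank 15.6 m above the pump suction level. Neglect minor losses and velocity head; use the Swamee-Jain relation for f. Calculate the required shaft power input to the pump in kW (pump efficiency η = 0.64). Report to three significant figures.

V = 4Q/(πD²) = 1.420 m/s; Re = 2.88×10^5; ε/D = 5.53×10^-6; f = 0.01455
h_f = f(L/D)V²/2g = 14.64 m
Total head H = z + h_f = 15.6 + 14.64 = 30.24 m
P_hyd = ρgQH = 1025·9.81·0.0616·30.24 = 18.73 kW
P_shaft = P_hyd/η = 18.73/0.64 = 29.27 kW

P_shaft ≈ 29.3 kW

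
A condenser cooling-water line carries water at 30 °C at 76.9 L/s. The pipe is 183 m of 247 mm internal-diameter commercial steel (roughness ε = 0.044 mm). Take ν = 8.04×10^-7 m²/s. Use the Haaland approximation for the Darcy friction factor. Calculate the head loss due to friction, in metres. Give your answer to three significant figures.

h_f ≈ 1.47 m

V = 4Q/(πD²) = 4·0.0769/(π·0.247²) = 1.605 m/s
Re = VD/ν = 1.605·0.247/8.04×10^-7 = 4.93×10^5 → turbulent
ε/D = 0.044/247 = 1.78×10^-4
Haaland: f = 0.01510
h_f = f(L/D)V²/(2g) = 0.01510·(183/0.247)·1.605²/(2·9.81) = 1.469 m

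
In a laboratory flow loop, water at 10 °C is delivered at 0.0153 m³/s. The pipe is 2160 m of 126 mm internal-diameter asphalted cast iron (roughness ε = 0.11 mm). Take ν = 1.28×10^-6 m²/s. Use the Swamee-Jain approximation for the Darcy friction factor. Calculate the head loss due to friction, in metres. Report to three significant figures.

h_f ≈ 28.3 m

V = 4Q/(πD²) = 4·0.0153/(π·0.126²) = 1.227 m/s
Re = VD/ν = 1.227·0.126/1.28×10^-6 = 1.21×10^5 → turbulent
ε/D = 0.11/126 = 8.73×10^-4
Swamee-Jain: f = 0.02150
h_f = f(L/D)V²/(2g) = 0.02150·(2160/0.126)·1.227²/(2·9.81) = 28.28 m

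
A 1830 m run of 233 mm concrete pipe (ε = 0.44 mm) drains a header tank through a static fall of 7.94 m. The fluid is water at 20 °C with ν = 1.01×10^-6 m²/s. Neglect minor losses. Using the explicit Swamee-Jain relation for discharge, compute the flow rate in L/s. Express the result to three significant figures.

Swamee-Jain (Type II): Q = -0.965·√(gD⁵h_f/L)·ln[ε/(3.7D) + √(3.17ν²L/(gD³h_f))]
√(gD⁵h_f/L) = √(9.81·0.233⁵·7.94/1830) = 0.005406
ε/(3.7D) = 5.10×10^-4; √(3.17ν²L/(gD³h_f)) = 7.75×10^-5
Q = -0.965·0.005406·ln(5.879×10^-4) = 0.03881 m³/s
Check: V = 0.910 m/s, Re = 2.10×10^5, f = 0.02412, h_f = 8.00 m ≈ 7.94 m ✓

Q ≈ 38.8 L/s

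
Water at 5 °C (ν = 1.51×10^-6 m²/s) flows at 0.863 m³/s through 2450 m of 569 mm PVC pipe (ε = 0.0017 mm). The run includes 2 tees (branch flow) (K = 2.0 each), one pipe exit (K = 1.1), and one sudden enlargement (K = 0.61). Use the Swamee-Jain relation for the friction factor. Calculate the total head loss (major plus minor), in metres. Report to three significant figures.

V = 4Q/(πD²) = 3.394 m/s; V²/2g = 0.5871 m
Re = 1.28×10^6, ε/D = 2.99×10^-6 → f = 0.01123 (Swamee-Jain)
Major: h_f = f(L/D)·V²/2g = 0.01123·4306·0.5871 = 28.38 m
Minor: ΣK = 5.71; h_m = ΣK·V²/2g = 3.352 m
Total H_L = 28.38 + 3.352 = 31.74 m

H_L ≈ 31.7 m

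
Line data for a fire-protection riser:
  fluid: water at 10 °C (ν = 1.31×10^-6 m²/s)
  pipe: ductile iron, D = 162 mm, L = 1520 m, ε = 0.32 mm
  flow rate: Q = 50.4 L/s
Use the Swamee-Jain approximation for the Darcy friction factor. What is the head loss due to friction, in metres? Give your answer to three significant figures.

h_f ≈ 68.9 m

V = 4Q/(πD²) = 4·0.0504/(π·0.162²) = 2.445 m/s
Re = VD/ν = 2.445·0.162/1.31×10^-6 = 3.02×10^5 → turbulent
ε/D = 0.32/162 = 0.00198
Swamee-Jain: f = 0.02409
h_f = f(L/D)V²/(2g) = 0.02409·(1520/0.162)·2.445²/(2·9.81) = 68.89 m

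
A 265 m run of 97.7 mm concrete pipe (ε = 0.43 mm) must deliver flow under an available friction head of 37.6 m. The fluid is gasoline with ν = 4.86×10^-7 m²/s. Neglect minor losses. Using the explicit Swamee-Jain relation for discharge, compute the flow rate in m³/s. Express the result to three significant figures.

Swamee-Jain (Type II): Q = -0.965·√(gD⁵h_f/L)·ln[ε/(3.7D) + √(3.17ν²L/(gD³h_f))]
√(gD⁵h_f/L) = √(9.81·0.0977⁵·37.6/265) = 0.003520
ε/(3.7D) = 0.00119; √(3.17ν²L/(gD³h_f)) = 2.40×10^-5
Q = -0.965·0.003520·ln(0.001214) = 0.02281 m³/s
Check: V = 3.04 m/s, Re = 6.12×10^5, f = 0.02949, h_f = 37.7 m ≈ 37.6 m ✓

Q ≈ 0.0228 m³/s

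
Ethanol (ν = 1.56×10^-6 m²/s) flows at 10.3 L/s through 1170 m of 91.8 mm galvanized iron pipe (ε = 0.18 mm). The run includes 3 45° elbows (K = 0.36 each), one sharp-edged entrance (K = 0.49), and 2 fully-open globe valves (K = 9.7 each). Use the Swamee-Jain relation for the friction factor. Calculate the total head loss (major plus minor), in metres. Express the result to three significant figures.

H_L ≈ 42.5 m

V = 4Q/(πD²) = 1.556 m/s; V²/2g = 0.1234 m
Re = 9.16×10^4, ε/D = 0.00196 → f = 0.02538 (Swamee-Jain)
Major: h_f = f(L/D)·V²/2g = 0.02538·12745·0.1234 = 39.92 m
Minor: ΣK = 21.0; h_m = ΣK·V²/2g = 2.588 m
Total H_L = 39.92 + 2.588 = 42.51 m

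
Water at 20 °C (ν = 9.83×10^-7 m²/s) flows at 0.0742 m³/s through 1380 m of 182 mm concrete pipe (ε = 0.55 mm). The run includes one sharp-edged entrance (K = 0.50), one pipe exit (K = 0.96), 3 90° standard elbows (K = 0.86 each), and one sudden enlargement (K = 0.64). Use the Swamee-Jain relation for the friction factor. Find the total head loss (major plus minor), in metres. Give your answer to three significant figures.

V = 4Q/(πD²) = 2.852 m/s; V²/2g = 0.4146 m
Re = 5.28×10^5, ε/D = 0.00302 → f = 0.02658 (Swamee-Jain)
Major: h_f = f(L/D)·V²/2g = 0.02658·7582·0.4146 = 83.56 m
Minor: ΣK = 4.68; h_m = ΣK·V²/2g = 1.940 m
Total H_L = 83.56 + 1.940 = 85.50 m

H_L ≈ 85.5 m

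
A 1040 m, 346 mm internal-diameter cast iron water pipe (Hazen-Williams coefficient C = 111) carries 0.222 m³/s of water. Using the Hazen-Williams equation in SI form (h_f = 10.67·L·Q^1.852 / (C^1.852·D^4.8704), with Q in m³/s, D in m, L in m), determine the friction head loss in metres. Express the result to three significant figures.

h_f = 10.67·1040·0.222^1.852 / (111^1.852·0.346^4.8704) = 19.57 m

h_f ≈ 19.6 m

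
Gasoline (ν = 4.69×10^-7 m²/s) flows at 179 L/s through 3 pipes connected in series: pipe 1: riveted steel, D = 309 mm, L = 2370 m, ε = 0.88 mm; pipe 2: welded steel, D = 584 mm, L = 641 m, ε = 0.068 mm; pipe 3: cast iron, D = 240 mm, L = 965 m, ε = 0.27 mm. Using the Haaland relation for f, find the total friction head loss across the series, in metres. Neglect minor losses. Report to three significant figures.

H ≈ 123 m

Pipe 1: V = 2.387 m/s, Re = 1.57×10^6, ε/D = 0.00285, f = 0.02592, h_1 = f(L/D)V²/2g = 57.73 m
Pipe 2: V = 0.6682 m/s, Re = 8.32×10^5, ε/D = 1.16×10^-4, f = 0.01376, h_2 = f(L/D)V²/2g = 0.3437 m
Pipe 3: V = 3.957 m/s, Re = 2.02×10^6, ε/D = 0.00113, f = 0.02037, h_3 = f(L/D)V²/2g = 65.37 m
Series → Q common, losses add: H = Σh = 123.4 m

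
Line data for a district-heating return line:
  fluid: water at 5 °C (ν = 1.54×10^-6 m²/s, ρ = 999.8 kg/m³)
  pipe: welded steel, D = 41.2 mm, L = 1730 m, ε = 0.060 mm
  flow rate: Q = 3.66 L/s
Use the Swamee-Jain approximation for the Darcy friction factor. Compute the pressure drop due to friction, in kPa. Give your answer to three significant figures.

V = 4Q/(πD²) = 4·0.00366/(π·0.0412²) = 2.745 m/s
Re = VD/ν = 2.745·0.0412/1.54×10^-6 = 7.34×10^4 → turbulent
ε/D = 0.060/41.2 = 0.00146
Swamee-Jain: f = 0.02444
h_f = f(L/D)V²/(2g) = 0.02444·(1730/0.0412)·2.745²/(2·9.81) = 394.2 m
Δp = ρg·h_f = 999.8·9.81·394.2 = 3866 kPa

Δp ≈ 3870 kPa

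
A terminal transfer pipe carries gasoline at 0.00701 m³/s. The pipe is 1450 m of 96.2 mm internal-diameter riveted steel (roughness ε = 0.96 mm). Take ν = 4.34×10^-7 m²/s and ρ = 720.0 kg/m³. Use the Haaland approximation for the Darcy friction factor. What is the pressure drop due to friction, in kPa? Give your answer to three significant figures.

Δp ≈ 193 kPa

V = 4Q/(πD²) = 4·0.00701/(π·0.0962²) = 0.9644 m/s
Re = VD/ν = 0.9644·0.0962/4.34×10^-7 = 2.14×10^5 → turbulent
ε/D = 0.96/96.2 = 0.00998
Haaland: f = 0.03822
h_f = f(L/D)V²/(2g) = 0.03822·(1450/0.0962)·0.9644²/(2·9.81) = 27.31 m
Δp = ρg·h_f = 720.0·9.81·27.31 = 192.9 kPa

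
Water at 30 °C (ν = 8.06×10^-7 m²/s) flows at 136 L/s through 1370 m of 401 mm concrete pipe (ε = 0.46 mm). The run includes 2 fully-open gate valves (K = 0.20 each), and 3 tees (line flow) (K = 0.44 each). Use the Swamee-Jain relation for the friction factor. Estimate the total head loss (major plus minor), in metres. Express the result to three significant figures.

H_L ≈ 4.33 m

V = 4Q/(πD²) = 1.077 m/s; V²/2g = 0.05910 m
Re = 5.36×10^5, ε/D = 0.00115 → f = 0.02093 (Swamee-Jain)
Major: h_f = f(L/D)·V²/2g = 0.02093·3416·0.05910 = 4.227 m
Minor: ΣK = 1.72; h_m = ΣK·V²/2g = 0.1017 m
Total H_L = 4.227 + 0.1017 = 4.329 m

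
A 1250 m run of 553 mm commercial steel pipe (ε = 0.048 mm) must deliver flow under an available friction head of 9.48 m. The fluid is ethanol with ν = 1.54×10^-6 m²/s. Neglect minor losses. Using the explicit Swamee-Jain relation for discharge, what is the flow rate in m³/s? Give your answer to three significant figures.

Q ≈ 0.595 m³/s

Swamee-Jain (Type II): Q = -0.965·√(gD⁵h_f/L)·ln[ε/(3.7D) + √(3.17ν²L/(gD³h_f))]
√(gD⁵h_f/L) = √(9.81·0.553⁵·9.48/1250) = 0.06203
ε/(3.7D) = 2.35×10^-5; √(3.17ν²L/(gD³h_f)) = 2.44×10^-5
Q = -0.965·0.06203·ln(4.790×10^-5) = 0.5954 m³/s
Check: V = 2.48 m/s, Re = 8.90×10^5, f = 0.01345, h_f = 9.52 m ≈ 9.48 m ✓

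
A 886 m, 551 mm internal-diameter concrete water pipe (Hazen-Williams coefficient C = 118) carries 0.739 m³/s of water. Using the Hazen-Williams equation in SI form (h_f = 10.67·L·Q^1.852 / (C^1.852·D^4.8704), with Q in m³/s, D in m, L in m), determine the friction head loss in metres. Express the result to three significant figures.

h_f ≈ 14.3 m

h_f = 10.67·886·0.739^1.852 / (118^1.852·0.551^4.8704) = 14.32 m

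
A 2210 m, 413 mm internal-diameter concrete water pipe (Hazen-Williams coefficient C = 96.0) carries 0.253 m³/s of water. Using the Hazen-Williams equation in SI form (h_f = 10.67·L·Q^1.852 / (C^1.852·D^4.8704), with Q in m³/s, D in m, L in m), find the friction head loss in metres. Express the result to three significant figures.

h_f = 10.67·2210·0.253^1.852 / (96.0^1.852·0.413^4.8704) = 29.27 m

h_f ≈ 29.3 m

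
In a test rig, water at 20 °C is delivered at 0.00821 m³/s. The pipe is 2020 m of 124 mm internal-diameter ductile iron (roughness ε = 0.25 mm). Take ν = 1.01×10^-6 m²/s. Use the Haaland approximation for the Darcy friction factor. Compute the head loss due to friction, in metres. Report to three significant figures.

V = 4Q/(πD²) = 4·0.00821/(π·0.124²) = 0.6798 m/s
Re = VD/ν = 0.6798·0.124/1.01×10^-6 = 8.35×10^4 → turbulent
ε/D = 0.25/124 = 0.00202
Haaland: f = 0.02529
h_f = f(L/D)V²/(2g) = 0.02529·(2020/0.124)·0.6798²/(2·9.81) = 9.705 m

h_f ≈ 9.71 m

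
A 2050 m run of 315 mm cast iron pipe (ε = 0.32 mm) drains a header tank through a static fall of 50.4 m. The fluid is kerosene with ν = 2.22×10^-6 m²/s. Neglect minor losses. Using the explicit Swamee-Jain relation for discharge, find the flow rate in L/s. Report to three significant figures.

Swamee-Jain (Type II): Q = -0.965·√(gD⁵h_f/L)·ln[ε/(3.7D) + √(3.17ν²L/(gD³h_f))]
√(gD⁵h_f/L) = √(9.81·0.315⁵·50.4/2050) = 0.02735
ε/(3.7D) = 2.75×10^-4; √(3.17ν²L/(gD³h_f)) = 4.55×10^-5
Q = -0.965·0.02735·ln(3.201×10^-4) = 0.2124 m³/s
Check: V = 2.73 m/s, Re = 3.87×10^5, f = 0.02060, h_f = 50.7 m ≈ 50.4 m ✓

Q ≈ 212 L/s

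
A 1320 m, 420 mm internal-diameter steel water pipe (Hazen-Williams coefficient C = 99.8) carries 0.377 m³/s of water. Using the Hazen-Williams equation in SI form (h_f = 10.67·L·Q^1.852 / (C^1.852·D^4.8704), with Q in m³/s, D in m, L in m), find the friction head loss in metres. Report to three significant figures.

h_f ≈ 31.4 m

h_f = 10.67·1320·0.377^1.852 / (99.8^1.852·0.420^4.8704) = 31.38 m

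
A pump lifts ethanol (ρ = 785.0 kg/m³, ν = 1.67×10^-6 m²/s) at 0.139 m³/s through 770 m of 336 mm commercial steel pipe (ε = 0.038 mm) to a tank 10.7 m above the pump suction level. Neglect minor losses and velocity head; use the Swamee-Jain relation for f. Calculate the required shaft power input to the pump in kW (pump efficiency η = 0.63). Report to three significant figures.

P_shaft ≈ 25.7 kW

V = 4Q/(πD²) = 1.568 m/s; Re = 3.15×10^5; ε/D = 1.13×10^-4; f = 0.01546
h_f = f(L/D)V²/2g = 4.437 m
Total head H = z + h_f = 10.7 + 4.437 = 15.14 m
P_hyd = ρgQH = 785.0·9.81·0.139·15.14 = 16.20 kW
P_shaft = P_hyd/η = 16.20/0.63 = 25.72 kW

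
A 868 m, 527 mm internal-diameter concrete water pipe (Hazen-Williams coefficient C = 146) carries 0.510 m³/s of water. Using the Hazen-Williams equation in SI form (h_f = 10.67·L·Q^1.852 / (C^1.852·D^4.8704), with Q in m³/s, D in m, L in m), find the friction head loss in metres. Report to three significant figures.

h_f ≈ 5.91 m

h_f = 10.67·868·0.510^1.852 / (146^1.852·0.527^4.8704) = 5.910 m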